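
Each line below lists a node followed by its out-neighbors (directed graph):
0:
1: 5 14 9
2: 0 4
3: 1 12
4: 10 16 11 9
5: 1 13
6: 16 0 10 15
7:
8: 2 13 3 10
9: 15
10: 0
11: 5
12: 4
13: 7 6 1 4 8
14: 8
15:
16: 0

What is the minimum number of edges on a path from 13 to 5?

2

Level 0: 13
Level 1: 1, 4, 6, 7, 8
Level 2: 0, 2, 3, 5, 9, 10, 11, 14, 15, 16
Level 3: 12
5 first appears at level 2.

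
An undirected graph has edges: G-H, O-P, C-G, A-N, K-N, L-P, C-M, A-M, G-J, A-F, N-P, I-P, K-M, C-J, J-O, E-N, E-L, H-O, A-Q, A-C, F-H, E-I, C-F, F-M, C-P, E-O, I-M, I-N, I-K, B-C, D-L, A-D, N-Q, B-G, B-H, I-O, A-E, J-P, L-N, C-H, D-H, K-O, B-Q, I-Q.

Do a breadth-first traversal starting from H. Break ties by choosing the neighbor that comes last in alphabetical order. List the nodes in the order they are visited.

Visit H; enqueue O, G, F, D, C, B → queue [O, G, F, D, C, B]
Visit O; enqueue P, K, J, I, E → queue [G, F, D, C, B, P, K, J, I, E]
Visit G → queue [F, D, C, B, P, K, J, I, E]
Visit F; enqueue M, A → queue [D, C, B, P, K, J, I, E, M, A]
Visit D; enqueue L → queue [C, B, P, K, J, I, E, M, A, L]
Visit C → queue [B, P, K, J, I, E, M, A, L]
Visit B; enqueue Q → queue [P, K, J, I, E, M, A, L, Q]
Visit P; enqueue N → queue [K, J, I, E, M, A, L, Q, N]
Visit K → queue [J, I, E, M, A, L, Q, N]
Visit J → queue [I, E, M, A, L, Q, N]
Visit I → queue [E, M, A, L, Q, N]
Visit E → queue [M, A, L, Q, N]
Visit M → queue [A, L, Q, N]
Visit A → queue [L, Q, N]
Visit L → queue [Q, N]
Visit Q → queue [N]
Visit N → queue []

H, O, G, F, D, C, B, P, K, J, I, E, M, A, L, Q, N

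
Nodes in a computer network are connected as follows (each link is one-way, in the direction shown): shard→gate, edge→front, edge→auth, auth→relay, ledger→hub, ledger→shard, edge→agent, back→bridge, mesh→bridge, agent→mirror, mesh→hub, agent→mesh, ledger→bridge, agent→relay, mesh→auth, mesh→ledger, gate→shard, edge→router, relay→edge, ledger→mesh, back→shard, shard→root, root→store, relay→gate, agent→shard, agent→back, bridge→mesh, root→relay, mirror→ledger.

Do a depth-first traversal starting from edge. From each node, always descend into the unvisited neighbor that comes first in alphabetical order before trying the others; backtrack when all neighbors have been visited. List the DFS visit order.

edge -> agent -> back -> bridge -> mesh -> auth -> relay -> gate -> shard -> root -> store -> hub -> ledger -> mirror -> front -> router

Visit edge
edge → agent
agent → back
back → bridge
bridge → mesh
mesh → auth
auth → relay
relay → gate
gate → shard
shard → root
root → store
mesh → hub
mesh → ledger
agent → mirror
edge → front
edge → router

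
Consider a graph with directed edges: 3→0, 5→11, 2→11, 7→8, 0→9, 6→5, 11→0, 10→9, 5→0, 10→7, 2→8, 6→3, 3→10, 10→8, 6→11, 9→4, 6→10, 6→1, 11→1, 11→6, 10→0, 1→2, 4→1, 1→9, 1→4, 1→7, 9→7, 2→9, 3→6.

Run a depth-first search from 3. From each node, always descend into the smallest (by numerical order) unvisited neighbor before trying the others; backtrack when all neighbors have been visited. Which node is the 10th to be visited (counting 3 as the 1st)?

5

Visit 3
3 → 0
0 → 9
9 → 4
4 → 1
1 → 2
2 → 8
2 → 11
11 → 6
6 → 5
6 → 10
10 → 7

Visit order: 3, 0, 9, 4, 1, 2, 8, 11, 6, 5, 10, 7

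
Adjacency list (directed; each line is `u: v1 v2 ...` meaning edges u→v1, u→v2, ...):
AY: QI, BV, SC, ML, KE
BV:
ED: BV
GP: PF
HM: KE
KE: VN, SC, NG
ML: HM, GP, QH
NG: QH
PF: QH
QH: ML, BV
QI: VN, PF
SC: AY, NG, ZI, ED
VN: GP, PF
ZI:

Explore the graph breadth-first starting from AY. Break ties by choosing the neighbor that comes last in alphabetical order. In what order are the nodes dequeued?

AY → SC → QI → ML → KE → BV → ZI → NG → ED → VN → PF → QH → HM → GP

Visit AY; enqueue SC, QI, ML, KE, BV → queue [SC, QI, ML, KE, BV]
Visit SC; enqueue ZI, NG, ED → queue [QI, ML, KE, BV, ZI, NG, ED]
Visit QI; enqueue VN, PF → queue [ML, KE, BV, ZI, NG, ED, VN, PF]
Visit ML; enqueue QH, HM, GP → queue [KE, BV, ZI, NG, ED, VN, PF, QH, HM, GP]
Visit KE → queue [BV, ZI, NG, ED, VN, PF, QH, HM, GP]
Visit BV → queue [ZI, NG, ED, VN, PF, QH, HM, GP]
Visit ZI → queue [NG, ED, VN, PF, QH, HM, GP]
Visit NG → queue [ED, VN, PF, QH, HM, GP]
Visit ED → queue [VN, PF, QH, HM, GP]
Visit VN → queue [PF, QH, HM, GP]
Visit PF → queue [QH, HM, GP]
Visit QH → queue [HM, GP]
Visit HM → queue [GP]
Visit GP → queue []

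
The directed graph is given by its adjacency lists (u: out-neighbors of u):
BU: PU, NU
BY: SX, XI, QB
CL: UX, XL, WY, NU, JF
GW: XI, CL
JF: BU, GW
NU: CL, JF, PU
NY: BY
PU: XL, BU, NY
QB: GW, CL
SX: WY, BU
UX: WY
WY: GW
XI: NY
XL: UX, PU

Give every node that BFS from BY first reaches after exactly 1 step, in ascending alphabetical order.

QB, SX, XI

Level 0: BY
Level 1: QB, SX, XI
Level 2: BU, CL, GW, NY, WY
Level 3: JF, NU, PU, UX, XL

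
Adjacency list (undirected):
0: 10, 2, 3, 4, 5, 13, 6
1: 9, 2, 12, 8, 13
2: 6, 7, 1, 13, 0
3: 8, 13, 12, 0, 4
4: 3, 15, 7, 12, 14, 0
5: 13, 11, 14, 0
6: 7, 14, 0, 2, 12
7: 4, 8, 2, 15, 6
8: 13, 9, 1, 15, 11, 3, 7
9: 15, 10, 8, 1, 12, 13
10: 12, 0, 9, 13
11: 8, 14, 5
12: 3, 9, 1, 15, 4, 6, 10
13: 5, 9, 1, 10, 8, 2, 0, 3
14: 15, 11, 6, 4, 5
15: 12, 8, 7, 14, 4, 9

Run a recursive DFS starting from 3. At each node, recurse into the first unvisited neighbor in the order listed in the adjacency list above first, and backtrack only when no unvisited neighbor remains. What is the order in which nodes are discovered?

3 → 8 → 13 → 5 → 11 → 14 → 15 → 12 → 9 → 10 → 0 → 2 → 6 → 7 → 4 → 1

Visit 3
3 → 8
8 → 13
13 → 5
5 → 11
11 → 14
14 → 15
15 → 12
12 → 9
9 → 10
10 → 0
0 → 2
2 → 6
6 → 7
7 → 4
2 → 1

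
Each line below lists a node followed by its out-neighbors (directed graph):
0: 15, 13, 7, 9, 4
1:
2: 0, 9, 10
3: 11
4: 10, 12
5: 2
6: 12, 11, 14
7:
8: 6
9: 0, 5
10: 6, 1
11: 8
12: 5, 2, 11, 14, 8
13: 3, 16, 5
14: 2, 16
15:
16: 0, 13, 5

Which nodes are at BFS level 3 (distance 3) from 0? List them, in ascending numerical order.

Level 0: 0
Level 1: 4, 7, 9, 13, 15
Level 2: 3, 5, 10, 12, 16
Level 3: 1, 2, 6, 8, 11, 14

1, 2, 6, 8, 11, 14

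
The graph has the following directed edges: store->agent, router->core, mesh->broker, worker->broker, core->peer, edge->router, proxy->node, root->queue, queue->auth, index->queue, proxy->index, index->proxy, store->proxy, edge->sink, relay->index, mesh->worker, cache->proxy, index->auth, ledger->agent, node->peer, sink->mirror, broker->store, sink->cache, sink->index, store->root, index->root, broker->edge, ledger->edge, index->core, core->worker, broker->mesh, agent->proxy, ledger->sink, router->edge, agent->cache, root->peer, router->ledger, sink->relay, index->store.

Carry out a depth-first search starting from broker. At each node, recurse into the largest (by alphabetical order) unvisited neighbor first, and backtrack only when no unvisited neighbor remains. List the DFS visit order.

broker -> store -> root -> queue -> auth -> peer -> proxy -> node -> index -> core -> worker -> agent -> cache -> mesh -> edge -> sink -> relay -> mirror -> router -> ledger

Visit broker
broker → store
store → root
root → queue
queue → auth
root → peer
store → proxy
proxy → node
proxy → index
index → core
core → worker
store → agent
agent → cache
broker → mesh
broker → edge
edge → sink
sink → relay
sink → mirror
edge → router
router → ledger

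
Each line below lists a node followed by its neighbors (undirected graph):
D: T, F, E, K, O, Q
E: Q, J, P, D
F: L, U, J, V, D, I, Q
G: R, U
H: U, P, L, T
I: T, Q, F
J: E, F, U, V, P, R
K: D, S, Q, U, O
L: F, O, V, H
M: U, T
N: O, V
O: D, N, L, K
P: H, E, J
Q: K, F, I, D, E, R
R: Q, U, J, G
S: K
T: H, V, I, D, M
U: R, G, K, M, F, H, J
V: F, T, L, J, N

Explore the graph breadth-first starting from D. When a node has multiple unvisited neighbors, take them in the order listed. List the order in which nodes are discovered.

Visit D; enqueue T, F, E, K, O, Q → queue [T, F, E, K, O, Q]
Visit T; enqueue H, V, I, M → queue [F, E, K, O, Q, H, V, I, M]
Visit F; enqueue L, U, J → queue [E, K, O, Q, H, V, I, M, L, U, J]
Visit E; enqueue P → queue [K, O, Q, H, V, I, M, L, U, J, P]
Visit K; enqueue S → queue [O, Q, H, V, I, M, L, U, J, P, S]
Visit O; enqueue N → queue [Q, H, V, I, M, L, U, J, P, S, N]
Visit Q; enqueue R → queue [H, V, I, M, L, U, J, P, S, N, R]
Visit H → queue [V, I, M, L, U, J, P, S, N, R]
Visit V → queue [I, M, L, U, J, P, S, N, R]
Visit I → queue [M, L, U, J, P, S, N, R]
Visit M → queue [L, U, J, P, S, N, R]
Visit L → queue [U, J, P, S, N, R]
Visit U; enqueue G → queue [J, P, S, N, R, G]
Visit J → queue [P, S, N, R, G]
Visit P → queue [S, N, R, G]
Visit S → queue [N, R, G]
Visit N → queue [R, G]
Visit R → queue [G]
Visit G → queue []

D, T, F, E, K, O, Q, H, V, I, M, L, U, J, P, S, N, R, G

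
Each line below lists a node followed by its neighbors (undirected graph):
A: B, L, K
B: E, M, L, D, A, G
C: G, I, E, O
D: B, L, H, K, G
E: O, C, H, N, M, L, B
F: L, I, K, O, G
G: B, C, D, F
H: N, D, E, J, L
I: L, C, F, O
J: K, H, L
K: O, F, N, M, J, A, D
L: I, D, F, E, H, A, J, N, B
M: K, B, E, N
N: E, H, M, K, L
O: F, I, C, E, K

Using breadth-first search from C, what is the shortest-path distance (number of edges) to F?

2

Level 0: C
Level 1: E, G, I, O
Level 2: B, D, F, H, K, L, M, N
Level 3: A, J
F first appears at level 2.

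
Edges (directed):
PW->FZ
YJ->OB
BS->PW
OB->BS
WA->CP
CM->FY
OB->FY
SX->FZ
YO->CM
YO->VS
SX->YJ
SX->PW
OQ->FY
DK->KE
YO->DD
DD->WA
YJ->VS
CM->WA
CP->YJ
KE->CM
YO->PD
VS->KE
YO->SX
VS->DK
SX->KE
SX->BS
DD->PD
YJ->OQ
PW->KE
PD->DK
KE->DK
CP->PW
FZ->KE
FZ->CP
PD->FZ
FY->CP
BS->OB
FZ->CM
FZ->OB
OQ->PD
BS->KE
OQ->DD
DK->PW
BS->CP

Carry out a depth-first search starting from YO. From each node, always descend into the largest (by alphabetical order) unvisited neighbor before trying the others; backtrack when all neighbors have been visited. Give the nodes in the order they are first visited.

Visit YO
YO → VS
VS → KE
KE → DK
DK → PW
PW → FZ
FZ → OB
OB → FY
FY → CP
CP → YJ
YJ → OQ
OQ → PD
OQ → DD
DD → WA
OB → BS
FZ → CM
YO → SX

YO, VS, KE, DK, PW, FZ, OB, FY, CP, YJ, OQ, PD, DD, WA, BS, CM, SX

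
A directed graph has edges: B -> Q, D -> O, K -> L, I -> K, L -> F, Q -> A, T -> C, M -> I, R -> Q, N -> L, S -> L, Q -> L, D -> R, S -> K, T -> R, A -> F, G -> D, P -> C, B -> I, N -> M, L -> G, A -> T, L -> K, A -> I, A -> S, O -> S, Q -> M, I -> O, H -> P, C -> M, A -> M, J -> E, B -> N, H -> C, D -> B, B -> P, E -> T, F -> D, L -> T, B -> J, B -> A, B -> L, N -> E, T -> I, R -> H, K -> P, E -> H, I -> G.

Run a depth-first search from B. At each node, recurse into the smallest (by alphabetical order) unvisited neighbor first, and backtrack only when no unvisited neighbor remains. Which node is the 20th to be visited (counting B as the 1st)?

Visit B
B → A
A → F
F → D
D → O
O → S
S → K
K → L
L → G
L → T
T → C
C → M
M → I
T → R
R → H
H → P
R → Q
B → J
J → E
B → N

Visit order: B, A, F, D, O, S, K, L, G, T, C, M, I, R, H, P, Q, J, E, N

N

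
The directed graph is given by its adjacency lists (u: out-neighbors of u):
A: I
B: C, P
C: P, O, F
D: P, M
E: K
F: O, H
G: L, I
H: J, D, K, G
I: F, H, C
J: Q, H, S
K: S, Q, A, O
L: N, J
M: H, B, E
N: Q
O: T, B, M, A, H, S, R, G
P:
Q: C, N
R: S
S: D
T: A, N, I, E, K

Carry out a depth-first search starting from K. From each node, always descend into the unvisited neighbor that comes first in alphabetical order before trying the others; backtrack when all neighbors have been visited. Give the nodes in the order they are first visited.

Visit K
K → A
A → I
I → C
C → F
F → H
H → D
D → M
M → B
B → P
M → E
H → G
G → L
L → J
J → Q
Q → N
J → S
F → O
O → R
O → T

K, A, I, C, F, H, D, M, B, P, E, G, L, J, Q, N, S, O, R, T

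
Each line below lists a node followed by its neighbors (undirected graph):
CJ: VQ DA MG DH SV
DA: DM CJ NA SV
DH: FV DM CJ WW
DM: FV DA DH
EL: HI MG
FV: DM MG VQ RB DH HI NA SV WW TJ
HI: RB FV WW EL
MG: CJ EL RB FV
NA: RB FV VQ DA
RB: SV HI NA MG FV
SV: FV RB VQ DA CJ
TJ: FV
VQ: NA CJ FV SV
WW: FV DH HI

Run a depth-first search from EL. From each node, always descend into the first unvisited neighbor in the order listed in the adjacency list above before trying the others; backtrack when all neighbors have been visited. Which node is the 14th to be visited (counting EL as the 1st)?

TJ

Visit EL
EL → HI
HI → RB
RB → SV
SV → FV
FV → DM
DM → DA
DA → CJ
CJ → VQ
VQ → NA
CJ → MG
CJ → DH
DH → WW
FV → TJ

Visit order: EL, HI, RB, SV, FV, DM, DA, CJ, VQ, NA, MG, DH, WW, TJ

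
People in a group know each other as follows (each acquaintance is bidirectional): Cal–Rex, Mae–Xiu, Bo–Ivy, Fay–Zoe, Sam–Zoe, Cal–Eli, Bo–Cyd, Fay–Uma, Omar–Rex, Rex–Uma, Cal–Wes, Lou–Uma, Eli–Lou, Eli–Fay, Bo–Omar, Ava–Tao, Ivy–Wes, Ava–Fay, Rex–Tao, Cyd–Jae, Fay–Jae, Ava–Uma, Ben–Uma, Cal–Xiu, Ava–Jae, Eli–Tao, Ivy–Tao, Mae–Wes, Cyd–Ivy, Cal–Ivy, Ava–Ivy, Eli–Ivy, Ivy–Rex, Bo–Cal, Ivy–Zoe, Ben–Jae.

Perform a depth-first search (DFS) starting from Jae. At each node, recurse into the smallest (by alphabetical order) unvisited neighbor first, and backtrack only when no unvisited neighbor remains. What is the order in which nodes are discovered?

Visit Jae
Jae → Ava
Ava → Fay
Fay → Eli
Eli → Cal
Cal → Bo
Bo → Cyd
Cyd → Ivy
Ivy → Rex
Rex → Omar
Rex → Tao
Rex → Uma
Uma → Ben
Uma → Lou
Ivy → Wes
Wes → Mae
Mae → Xiu
Ivy → Zoe
Zoe → Sam

Jae → Ava → Fay → Eli → Cal → Bo → Cyd → Ivy → Rex → Omar → Tao → Uma → Ben → Lou → Wes → Mae → Xiu → Zoe → Sam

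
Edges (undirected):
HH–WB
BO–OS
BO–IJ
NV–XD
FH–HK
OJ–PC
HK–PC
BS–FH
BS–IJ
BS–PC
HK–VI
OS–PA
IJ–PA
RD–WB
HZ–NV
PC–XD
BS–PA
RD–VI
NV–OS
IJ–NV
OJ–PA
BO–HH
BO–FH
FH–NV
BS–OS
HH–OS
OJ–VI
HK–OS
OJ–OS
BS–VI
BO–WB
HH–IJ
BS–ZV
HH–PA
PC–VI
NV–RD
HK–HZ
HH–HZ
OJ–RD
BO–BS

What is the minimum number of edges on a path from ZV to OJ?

Level 0: ZV
Level 1: BS
Level 2: BO, FH, IJ, OS, PA, PC, VI
Level 3: HH, HK, NV, OJ, RD, WB, XD
Level 4: HZ
OJ first appears at level 3.

3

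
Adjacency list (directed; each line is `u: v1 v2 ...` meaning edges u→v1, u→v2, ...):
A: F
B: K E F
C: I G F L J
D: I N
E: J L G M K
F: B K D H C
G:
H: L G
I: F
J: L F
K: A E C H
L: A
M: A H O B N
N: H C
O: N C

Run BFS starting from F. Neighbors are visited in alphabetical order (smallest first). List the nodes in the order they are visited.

F B C D H K E G I J L N A M O

Visit F; enqueue B, C, D, H, K → queue [B, C, D, H, K]
Visit B; enqueue E → queue [C, D, H, K, E]
Visit C; enqueue G, I, J, L → queue [D, H, K, E, G, I, J, L]
Visit D; enqueue N → queue [H, K, E, G, I, J, L, N]
Visit H → queue [K, E, G, I, J, L, N]
Visit K; enqueue A → queue [E, G, I, J, L, N, A]
Visit E; enqueue M → queue [G, I, J, L, N, A, M]
Visit G → queue [I, J, L, N, A, M]
Visit I → queue [J, L, N, A, M]
Visit J → queue [L, N, A, M]
Visit L → queue [N, A, M]
Visit N → queue [A, M]
Visit A → queue [M]
Visit M; enqueue O → queue [O]
Visit O → queue []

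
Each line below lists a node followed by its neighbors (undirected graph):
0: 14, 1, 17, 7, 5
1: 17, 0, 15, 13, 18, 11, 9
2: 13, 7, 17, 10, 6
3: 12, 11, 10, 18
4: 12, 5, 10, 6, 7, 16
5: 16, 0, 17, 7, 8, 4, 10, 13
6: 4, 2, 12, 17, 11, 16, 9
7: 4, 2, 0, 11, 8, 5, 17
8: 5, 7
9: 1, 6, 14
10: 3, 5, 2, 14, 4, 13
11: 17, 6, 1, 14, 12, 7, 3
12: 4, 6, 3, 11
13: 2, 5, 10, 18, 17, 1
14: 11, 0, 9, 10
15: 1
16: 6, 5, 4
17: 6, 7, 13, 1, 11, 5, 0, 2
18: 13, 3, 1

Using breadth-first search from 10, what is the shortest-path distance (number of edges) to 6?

2

Level 0: 10
Level 1: 2, 3, 4, 5, 13, 14
Level 2: 0, 1, 6, 7, 8, 9, 11, 12, 16, 17, 18
Level 3: 15
6 first appears at level 2.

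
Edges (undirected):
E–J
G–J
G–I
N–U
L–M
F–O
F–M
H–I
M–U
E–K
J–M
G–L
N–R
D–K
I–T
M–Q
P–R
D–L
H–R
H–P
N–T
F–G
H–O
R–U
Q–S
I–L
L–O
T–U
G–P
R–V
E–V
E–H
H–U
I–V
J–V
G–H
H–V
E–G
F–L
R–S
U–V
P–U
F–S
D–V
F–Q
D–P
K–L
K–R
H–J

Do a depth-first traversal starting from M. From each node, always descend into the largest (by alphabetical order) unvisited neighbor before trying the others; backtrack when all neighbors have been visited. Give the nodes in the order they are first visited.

M → U → V → R → S → Q → F → O → L → K → E → J → H → P → G → I → T → N → D

Visit M
M → U
U → V
V → R
R → S
S → Q
Q → F
F → O
O → L
L → K
K → E
E → J
J → H
H → P
P → G
G → I
I → T
T → N
P → D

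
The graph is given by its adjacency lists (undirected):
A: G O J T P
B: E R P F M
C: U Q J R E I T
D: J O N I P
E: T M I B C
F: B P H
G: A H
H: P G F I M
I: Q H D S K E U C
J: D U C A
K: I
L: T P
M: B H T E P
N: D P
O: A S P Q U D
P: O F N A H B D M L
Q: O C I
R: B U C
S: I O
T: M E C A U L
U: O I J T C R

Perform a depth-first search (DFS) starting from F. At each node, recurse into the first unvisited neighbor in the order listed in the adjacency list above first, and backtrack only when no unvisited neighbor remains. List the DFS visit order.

F B E T M H P O A G J D N I Q C U R S K L

Visit F
F → B
B → E
E → T
T → M
M → H
H → P
P → O
O → A
A → G
A → J
J → D
D → N
D → I
I → Q
Q → C
C → U
U → R
I → S
I → K
P → L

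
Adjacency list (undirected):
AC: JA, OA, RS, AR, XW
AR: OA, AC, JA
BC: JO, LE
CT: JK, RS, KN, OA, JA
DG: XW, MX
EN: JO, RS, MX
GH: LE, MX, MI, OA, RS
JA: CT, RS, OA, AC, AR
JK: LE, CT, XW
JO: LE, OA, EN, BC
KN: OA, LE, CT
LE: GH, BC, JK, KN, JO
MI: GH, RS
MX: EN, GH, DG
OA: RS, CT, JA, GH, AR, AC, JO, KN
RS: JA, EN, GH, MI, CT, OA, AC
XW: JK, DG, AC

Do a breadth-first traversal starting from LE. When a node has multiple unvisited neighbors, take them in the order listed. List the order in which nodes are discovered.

LE → GH → BC → JK → KN → JO → MX → MI → OA → RS → CT → XW → EN → DG → JA → AR → AC

Visit LE; enqueue GH, BC, JK, KN, JO → queue [GH, BC, JK, KN, JO]
Visit GH; enqueue MX, MI, OA, RS → queue [BC, JK, KN, JO, MX, MI, OA, RS]
Visit BC → queue [JK, KN, JO, MX, MI, OA, RS]
Visit JK; enqueue CT, XW → queue [KN, JO, MX, MI, OA, RS, CT, XW]
Visit KN → queue [JO, MX, MI, OA, RS, CT, XW]
Visit JO; enqueue EN → queue [MX, MI, OA, RS, CT, XW, EN]
Visit MX; enqueue DG → queue [MI, OA, RS, CT, XW, EN, DG]
Visit MI → queue [OA, RS, CT, XW, EN, DG]
Visit OA; enqueue JA, AR, AC → queue [RS, CT, XW, EN, DG, JA, AR, AC]
Visit RS → queue [CT, XW, EN, DG, JA, AR, AC]
Visit CT → queue [XW, EN, DG, JA, AR, AC]
Visit XW → queue [EN, DG, JA, AR, AC]
Visit EN → queue [DG, JA, AR, AC]
Visit DG → queue [JA, AR, AC]
Visit JA → queue [AR, AC]
Visit AR → queue [AC]
Visit AC → queue []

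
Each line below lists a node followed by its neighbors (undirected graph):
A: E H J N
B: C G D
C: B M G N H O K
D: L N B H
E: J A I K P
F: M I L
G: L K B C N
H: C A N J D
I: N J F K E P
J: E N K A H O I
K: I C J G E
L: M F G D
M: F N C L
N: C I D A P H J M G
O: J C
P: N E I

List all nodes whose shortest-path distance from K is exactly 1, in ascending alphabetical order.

C, E, G, I, J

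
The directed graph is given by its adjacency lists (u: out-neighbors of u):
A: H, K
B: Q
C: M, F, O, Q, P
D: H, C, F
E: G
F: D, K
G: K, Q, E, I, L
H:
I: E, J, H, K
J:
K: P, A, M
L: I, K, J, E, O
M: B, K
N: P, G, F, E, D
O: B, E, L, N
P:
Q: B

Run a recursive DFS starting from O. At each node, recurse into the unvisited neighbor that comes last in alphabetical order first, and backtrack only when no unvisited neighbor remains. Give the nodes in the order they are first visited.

O, N, P, G, Q, B, L, K, M, A, H, J, I, E, F, D, C

Visit O
O → N
N → P
N → G
G → Q
Q → B
G → L
L → K
K → M
K → A
A → H
L → J
L → I
I → E
N → F
F → D
D → C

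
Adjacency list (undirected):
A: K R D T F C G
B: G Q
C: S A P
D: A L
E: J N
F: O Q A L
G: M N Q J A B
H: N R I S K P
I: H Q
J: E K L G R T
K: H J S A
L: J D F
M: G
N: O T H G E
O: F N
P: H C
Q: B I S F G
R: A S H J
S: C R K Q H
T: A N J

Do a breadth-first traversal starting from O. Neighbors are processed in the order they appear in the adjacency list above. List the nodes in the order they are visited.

Visit O; enqueue F, N → queue [F, N]
Visit F; enqueue Q, A, L → queue [N, Q, A, L]
Visit N; enqueue T, H, G, E → queue [Q, A, L, T, H, G, E]
Visit Q; enqueue B, I, S → queue [A, L, T, H, G, E, B, I, S]
Visit A; enqueue K, R, D, C → queue [L, T, H, G, E, B, I, S, K, R, D, C]
Visit L; enqueue J → queue [T, H, G, E, B, I, S, K, R, D, C, J]
Visit T → queue [H, G, E, B, I, S, K, R, D, C, J]
Visit H; enqueue P → queue [G, E, B, I, S, K, R, D, C, J, P]
Visit G; enqueue M → queue [E, B, I, S, K, R, D, C, J, P, M]
Visit E → queue [B, I, S, K, R, D, C, J, P, M]
Visit B → queue [I, S, K, R, D, C, J, P, M]
Visit I → queue [S, K, R, D, C, J, P, M]
Visit S → queue [K, R, D, C, J, P, M]
Visit K → queue [R, D, C, J, P, M]
Visit R → queue [D, C, J, P, M]
Visit D → queue [C, J, P, M]
Visit C → queue [J, P, M]
Visit J → queue [P, M]
Visit P → queue [M]
Visit M → queue []

O, F, N, Q, A, L, T, H, G, E, B, I, S, K, R, D, C, J, P, M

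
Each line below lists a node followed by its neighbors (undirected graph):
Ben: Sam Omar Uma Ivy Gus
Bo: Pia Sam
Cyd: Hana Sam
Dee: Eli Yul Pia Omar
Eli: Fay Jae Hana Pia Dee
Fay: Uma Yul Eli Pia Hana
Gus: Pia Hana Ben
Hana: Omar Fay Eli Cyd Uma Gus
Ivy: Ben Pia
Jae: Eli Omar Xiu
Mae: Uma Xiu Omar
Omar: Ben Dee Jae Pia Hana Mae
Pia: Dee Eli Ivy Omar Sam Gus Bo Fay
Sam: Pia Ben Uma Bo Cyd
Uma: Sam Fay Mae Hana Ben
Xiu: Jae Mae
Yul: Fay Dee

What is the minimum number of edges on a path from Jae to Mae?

2

Level 0: Jae
Level 1: Eli, Omar, Xiu
Level 2: Ben, Dee, Fay, Hana, Mae, Pia
Level 3: Bo, Cyd, Gus, Ivy, Sam, Uma, Yul
Mae first appears at level 2.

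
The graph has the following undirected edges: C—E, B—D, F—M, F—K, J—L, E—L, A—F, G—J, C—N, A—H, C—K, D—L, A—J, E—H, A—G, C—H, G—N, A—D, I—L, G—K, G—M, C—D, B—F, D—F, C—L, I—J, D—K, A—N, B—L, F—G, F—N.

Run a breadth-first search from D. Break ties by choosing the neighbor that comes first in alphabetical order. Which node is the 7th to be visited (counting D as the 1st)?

L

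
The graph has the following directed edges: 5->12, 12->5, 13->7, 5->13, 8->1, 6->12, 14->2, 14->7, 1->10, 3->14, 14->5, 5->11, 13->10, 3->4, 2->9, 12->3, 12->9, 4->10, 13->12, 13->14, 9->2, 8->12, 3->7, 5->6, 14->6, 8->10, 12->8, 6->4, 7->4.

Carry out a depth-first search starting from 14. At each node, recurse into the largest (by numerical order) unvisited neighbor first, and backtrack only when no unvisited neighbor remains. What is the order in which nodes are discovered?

14 7 4 10 6 12 9 2 8 1 5 13 11 3

Visit 14
14 → 7
7 → 4
4 → 10
14 → 6
6 → 12
12 → 9
9 → 2
12 → 8
8 → 1
12 → 5
5 → 13
5 → 11
12 → 3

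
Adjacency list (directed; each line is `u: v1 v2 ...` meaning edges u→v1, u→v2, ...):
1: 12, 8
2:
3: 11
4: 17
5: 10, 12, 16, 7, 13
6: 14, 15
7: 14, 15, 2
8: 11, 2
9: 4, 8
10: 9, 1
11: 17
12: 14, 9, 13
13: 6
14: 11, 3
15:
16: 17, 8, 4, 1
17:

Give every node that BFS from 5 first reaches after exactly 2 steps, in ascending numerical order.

Level 0: 5
Level 1: 7, 10, 12, 13, 16
Level 2: 1, 2, 4, 6, 8, 9, 14, 15, 17
Level 3: 3, 11

1, 2, 4, 6, 8, 9, 14, 15, 17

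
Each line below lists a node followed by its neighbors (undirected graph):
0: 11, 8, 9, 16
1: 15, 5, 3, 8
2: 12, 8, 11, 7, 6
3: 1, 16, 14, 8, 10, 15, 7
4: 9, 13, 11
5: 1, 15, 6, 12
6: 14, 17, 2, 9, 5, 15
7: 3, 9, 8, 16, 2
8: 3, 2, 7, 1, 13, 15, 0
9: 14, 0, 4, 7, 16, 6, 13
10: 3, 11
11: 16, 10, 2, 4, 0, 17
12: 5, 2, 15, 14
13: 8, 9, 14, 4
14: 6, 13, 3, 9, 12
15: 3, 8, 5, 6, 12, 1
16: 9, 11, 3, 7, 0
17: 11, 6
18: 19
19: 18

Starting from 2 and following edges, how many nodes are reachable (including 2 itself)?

18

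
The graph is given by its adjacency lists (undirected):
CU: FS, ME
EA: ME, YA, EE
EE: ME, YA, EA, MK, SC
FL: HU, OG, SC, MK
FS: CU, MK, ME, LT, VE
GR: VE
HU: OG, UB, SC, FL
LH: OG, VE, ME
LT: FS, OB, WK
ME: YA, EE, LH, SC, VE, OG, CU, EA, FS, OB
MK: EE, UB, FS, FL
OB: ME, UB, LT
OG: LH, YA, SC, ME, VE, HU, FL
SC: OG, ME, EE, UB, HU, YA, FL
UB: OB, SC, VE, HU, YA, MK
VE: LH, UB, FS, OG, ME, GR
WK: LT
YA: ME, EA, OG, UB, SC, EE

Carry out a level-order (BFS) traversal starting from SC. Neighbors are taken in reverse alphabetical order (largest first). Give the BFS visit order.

SC YA UB OG ME HU FL EE EA VE OB MK LH FS CU GR LT WK

Visit SC; enqueue YA, UB, OG, ME, HU, FL, EE → queue [YA, UB, OG, ME, HU, FL, EE]
Visit YA; enqueue EA → queue [UB, OG, ME, HU, FL, EE, EA]
Visit UB; enqueue VE, OB, MK → queue [OG, ME, HU, FL, EE, EA, VE, OB, MK]
Visit OG; enqueue LH → queue [ME, HU, FL, EE, EA, VE, OB, MK, LH]
Visit ME; enqueue FS, CU → queue [HU, FL, EE, EA, VE, OB, MK, LH, FS, CU]
Visit HU → queue [FL, EE, EA, VE, OB, MK, LH, FS, CU]
Visit FL → queue [EE, EA, VE, OB, MK, LH, FS, CU]
Visit EE → queue [EA, VE, OB, MK, LH, FS, CU]
Visit EA → queue [VE, OB, MK, LH, FS, CU]
Visit VE; enqueue GR → queue [OB, MK, LH, FS, CU, GR]
Visit OB; enqueue LT → queue [MK, LH, FS, CU, GR, LT]
Visit MK → queue [LH, FS, CU, GR, LT]
Visit LH → queue [FS, CU, GR, LT]
Visit FS → queue [CU, GR, LT]
Visit CU → queue [GR, LT]
Visit GR → queue [LT]
Visit LT; enqueue WK → queue [WK]
Visit WK → queue []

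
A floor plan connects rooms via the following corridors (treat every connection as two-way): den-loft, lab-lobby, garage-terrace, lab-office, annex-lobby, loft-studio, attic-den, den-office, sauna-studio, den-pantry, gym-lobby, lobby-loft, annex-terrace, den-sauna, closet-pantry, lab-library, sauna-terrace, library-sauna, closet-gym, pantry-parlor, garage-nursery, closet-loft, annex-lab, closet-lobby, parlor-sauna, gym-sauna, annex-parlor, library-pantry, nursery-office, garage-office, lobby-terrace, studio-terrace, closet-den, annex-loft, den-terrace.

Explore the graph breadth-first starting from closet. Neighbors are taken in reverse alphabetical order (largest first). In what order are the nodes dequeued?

Visit closet; enqueue pantry, loft, lobby, gym, den → queue [pantry, loft, lobby, gym, den]
Visit pantry; enqueue parlor, library → queue [loft, lobby, gym, den, parlor, library]
Visit loft; enqueue studio, annex → queue [lobby, gym, den, parlor, library, studio, annex]
Visit lobby; enqueue terrace, lab → queue [gym, den, parlor, library, studio, annex, terrace, lab]
Visit gym; enqueue sauna → queue [den, parlor, library, studio, annex, terrace, lab, sauna]
Visit den; enqueue office, attic → queue [parlor, library, studio, annex, terrace, lab, sauna, office, attic]
Visit parlor → queue [library, studio, annex, terrace, lab, sauna, office, attic]
Visit library → queue [studio, annex, terrace, lab, sauna, office, attic]
Visit studio → queue [annex, terrace, lab, sauna, office, attic]
Visit annex → queue [terrace, lab, sauna, office, attic]
Visit terrace; enqueue garage → queue [lab, sauna, office, attic, garage]
Visit lab → queue [sauna, office, attic, garage]
Visit sauna → queue [office, attic, garage]
Visit office; enqueue nursery → queue [attic, garage, nursery]
Visit attic → queue [garage, nursery]
Visit garage → queue [nursery]
Visit nursery → queue []

closet pantry loft lobby gym den parlor library studio annex terrace lab sauna office attic garage nursery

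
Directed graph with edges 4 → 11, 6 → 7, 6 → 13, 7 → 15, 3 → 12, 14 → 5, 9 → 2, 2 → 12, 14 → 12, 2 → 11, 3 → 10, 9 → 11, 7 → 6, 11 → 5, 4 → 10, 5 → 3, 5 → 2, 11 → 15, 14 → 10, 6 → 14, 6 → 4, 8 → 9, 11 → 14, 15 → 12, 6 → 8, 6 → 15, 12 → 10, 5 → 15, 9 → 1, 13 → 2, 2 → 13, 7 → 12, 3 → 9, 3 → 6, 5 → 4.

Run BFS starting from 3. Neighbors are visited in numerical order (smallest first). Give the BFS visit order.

3 → 6 → 9 → 10 → 12 → 4 → 7 → 8 → 13 → 14 → 15 → 1 → 2 → 11 → 5

Visit 3; enqueue 6, 9, 10, 12 → queue [6, 9, 10, 12]
Visit 6; enqueue 4, 7, 8, 13, 14, 15 → queue [9, 10, 12, 4, 7, 8, 13, 14, 15]
Visit 9; enqueue 1, 2, 11 → queue [10, 12, 4, 7, 8, 13, 14, 15, 1, 2, 11]
Visit 10 → queue [12, 4, 7, 8, 13, 14, 15, 1, 2, 11]
Visit 12 → queue [4, 7, 8, 13, 14, 15, 1, 2, 11]
Visit 4 → queue [7, 8, 13, 14, 15, 1, 2, 11]
Visit 7 → queue [8, 13, 14, 15, 1, 2, 11]
Visit 8 → queue [13, 14, 15, 1, 2, 11]
Visit 13 → queue [14, 15, 1, 2, 11]
Visit 14; enqueue 5 → queue [15, 1, 2, 11, 5]
Visit 15 → queue [1, 2, 11, 5]
Visit 1 → queue [2, 11, 5]
Visit 2 → queue [11, 5]
Visit 11 → queue [5]
Visit 5 → queue []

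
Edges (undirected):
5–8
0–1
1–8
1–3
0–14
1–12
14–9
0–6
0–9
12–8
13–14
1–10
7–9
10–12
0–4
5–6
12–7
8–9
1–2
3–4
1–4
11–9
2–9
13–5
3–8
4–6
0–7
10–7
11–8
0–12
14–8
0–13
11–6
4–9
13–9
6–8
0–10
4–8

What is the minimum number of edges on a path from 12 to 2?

Level 0: 12
Level 1: 0, 1, 7, 8, 10
Level 2: 2, 3, 4, 5, 6, 9, 11, 13, 14
2 first appears at level 2.

2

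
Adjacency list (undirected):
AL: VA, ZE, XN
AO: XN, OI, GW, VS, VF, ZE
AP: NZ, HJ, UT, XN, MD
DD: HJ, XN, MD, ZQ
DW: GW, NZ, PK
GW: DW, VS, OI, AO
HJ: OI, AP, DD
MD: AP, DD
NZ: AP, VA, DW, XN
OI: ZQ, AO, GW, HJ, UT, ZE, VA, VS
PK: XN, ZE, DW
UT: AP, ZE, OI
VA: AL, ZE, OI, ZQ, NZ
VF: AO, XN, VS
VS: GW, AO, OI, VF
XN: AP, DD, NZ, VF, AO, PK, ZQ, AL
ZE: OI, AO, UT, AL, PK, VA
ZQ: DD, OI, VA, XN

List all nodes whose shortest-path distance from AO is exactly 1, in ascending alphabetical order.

GW, OI, VF, VS, XN, ZE

Level 0: AO
Level 1: GW, OI, VF, VS, XN, ZE
Level 2: AL, AP, DD, DW, HJ, NZ, PK, UT, VA, ZQ
Level 3: MD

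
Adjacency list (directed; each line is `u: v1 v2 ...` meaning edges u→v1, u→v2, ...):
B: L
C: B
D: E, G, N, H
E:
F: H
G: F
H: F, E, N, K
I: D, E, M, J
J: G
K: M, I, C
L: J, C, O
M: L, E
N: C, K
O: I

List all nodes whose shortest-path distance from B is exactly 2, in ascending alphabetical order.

Level 0: B
Level 1: L
Level 2: C, J, O
Level 3: G, I
Level 4: D, E, F, M
Level 5: H, N
Level 6: K

C, J, O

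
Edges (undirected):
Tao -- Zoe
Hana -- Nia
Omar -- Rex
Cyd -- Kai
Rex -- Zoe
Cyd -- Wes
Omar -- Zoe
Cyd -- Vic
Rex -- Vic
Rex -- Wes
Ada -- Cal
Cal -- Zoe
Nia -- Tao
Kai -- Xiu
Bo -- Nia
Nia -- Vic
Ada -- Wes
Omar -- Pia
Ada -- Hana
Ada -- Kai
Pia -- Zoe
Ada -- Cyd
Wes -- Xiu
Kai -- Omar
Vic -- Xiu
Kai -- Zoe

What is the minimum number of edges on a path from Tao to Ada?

3

Level 0: Tao
Level 1: Nia, Zoe
Level 2: Bo, Cal, Hana, Kai, Omar, Pia, Rex, Vic
Level 3: Ada, Cyd, Wes, Xiu
Ada first appears at level 3.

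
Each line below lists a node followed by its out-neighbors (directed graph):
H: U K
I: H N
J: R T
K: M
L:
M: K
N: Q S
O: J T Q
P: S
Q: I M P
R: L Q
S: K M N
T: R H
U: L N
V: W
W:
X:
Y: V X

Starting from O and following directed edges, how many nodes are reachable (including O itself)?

BFS from O visits: O, J, T, Q, R, H, I, M, P, L, U, K, N, S
Reachable nodes: 14 of 18 total.

14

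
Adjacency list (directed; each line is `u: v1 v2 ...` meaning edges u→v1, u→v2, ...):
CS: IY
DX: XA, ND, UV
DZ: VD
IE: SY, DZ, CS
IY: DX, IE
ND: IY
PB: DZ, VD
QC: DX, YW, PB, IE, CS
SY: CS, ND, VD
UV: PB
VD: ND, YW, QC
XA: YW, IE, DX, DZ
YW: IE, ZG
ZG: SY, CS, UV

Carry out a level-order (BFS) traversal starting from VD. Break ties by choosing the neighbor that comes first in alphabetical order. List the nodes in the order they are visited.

VD ND QC YW IY CS DX IE PB ZG UV XA DZ SY

Visit VD; enqueue ND, QC, YW → queue [ND, QC, YW]
Visit ND; enqueue IY → queue [QC, YW, IY]
Visit QC; enqueue CS, DX, IE, PB → queue [YW, IY, CS, DX, IE, PB]
Visit YW; enqueue ZG → queue [IY, CS, DX, IE, PB, ZG]
Visit IY → queue [CS, DX, IE, PB, ZG]
Visit CS → queue [DX, IE, PB, ZG]
Visit DX; enqueue UV, XA → queue [IE, PB, ZG, UV, XA]
Visit IE; enqueue DZ, SY → queue [PB, ZG, UV, XA, DZ, SY]
Visit PB → queue [ZG, UV, XA, DZ, SY]
Visit ZG → queue [UV, XA, DZ, SY]
Visit UV → queue [XA, DZ, SY]
Visit XA → queue [DZ, SY]
Visit DZ → queue [SY]
Visit SY → queue []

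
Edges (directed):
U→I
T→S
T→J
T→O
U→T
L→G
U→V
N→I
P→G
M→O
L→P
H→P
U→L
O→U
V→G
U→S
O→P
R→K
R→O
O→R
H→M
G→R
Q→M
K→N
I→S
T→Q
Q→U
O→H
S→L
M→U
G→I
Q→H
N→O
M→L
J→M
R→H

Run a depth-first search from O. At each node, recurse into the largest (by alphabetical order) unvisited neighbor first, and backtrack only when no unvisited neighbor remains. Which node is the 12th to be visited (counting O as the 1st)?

H

Visit O
O → U
U → V
V → G
G → R
R → K
K → N
N → I
I → S
S → L
L → P
R → H
H → M
U → T
T → Q
T → J

Visit order: O, U, V, G, R, K, N, I, S, L, P, H, M, T, Q, J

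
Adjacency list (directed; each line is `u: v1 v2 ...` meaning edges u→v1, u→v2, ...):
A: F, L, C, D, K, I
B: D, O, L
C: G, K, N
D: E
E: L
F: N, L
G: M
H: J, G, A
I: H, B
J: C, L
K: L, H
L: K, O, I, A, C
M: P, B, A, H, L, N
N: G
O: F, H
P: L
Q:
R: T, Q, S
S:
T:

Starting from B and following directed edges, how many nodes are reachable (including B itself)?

16

BFS from B visits: B, D, L, O, E, A, C, I, K, F, H, G, N, J, M, P
Reachable nodes: 16 of 20 total.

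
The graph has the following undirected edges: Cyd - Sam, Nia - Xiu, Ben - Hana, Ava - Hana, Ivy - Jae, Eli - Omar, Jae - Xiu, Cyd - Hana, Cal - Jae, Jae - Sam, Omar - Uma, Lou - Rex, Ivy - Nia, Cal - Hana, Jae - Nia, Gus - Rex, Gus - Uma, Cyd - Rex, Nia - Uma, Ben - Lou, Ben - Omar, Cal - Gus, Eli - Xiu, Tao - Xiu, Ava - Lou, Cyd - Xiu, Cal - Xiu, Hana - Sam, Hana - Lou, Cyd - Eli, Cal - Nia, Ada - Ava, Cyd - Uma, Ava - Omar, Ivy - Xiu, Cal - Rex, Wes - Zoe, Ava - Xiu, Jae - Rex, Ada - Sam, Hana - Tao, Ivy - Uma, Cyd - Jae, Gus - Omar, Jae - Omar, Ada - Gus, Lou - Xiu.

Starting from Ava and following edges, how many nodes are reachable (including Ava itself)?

18

BFS from Ava visits: Ava, Xiu, Omar, Lou, Hana, Ada, Tao, Nia, Jae, Ivy, Eli, Cyd, Cal, Uma, Gus, Ben, Rex, Sam
Reachable nodes: 18 of 20 total.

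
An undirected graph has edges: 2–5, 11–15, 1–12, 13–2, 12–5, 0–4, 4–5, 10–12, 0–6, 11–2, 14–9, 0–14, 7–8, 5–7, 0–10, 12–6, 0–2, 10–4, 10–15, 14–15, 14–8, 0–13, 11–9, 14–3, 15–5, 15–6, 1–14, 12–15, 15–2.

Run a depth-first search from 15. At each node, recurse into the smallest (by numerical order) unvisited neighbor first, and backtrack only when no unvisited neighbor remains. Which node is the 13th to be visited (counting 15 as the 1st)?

Visit 15
15 → 2
2 → 0
0 → 4
4 → 5
5 → 7
7 → 8
8 → 14
14 → 1
1 → 12
12 → 6
12 → 10
14 → 3
14 → 9
9 → 11
0 → 13

Visit order: 15, 2, 0, 4, 5, 7, 8, 14, 1, 12, 6, 10, 3, 9, 11, 13

3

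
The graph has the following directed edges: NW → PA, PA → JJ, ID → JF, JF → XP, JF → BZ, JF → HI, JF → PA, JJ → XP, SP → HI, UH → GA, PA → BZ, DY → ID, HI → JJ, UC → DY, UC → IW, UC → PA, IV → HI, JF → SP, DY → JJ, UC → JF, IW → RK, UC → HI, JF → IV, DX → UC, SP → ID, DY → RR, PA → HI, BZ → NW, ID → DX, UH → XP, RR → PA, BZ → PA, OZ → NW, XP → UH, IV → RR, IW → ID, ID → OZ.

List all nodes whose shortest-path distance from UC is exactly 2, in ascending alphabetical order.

BZ, ID, IV, JJ, RK, RR, SP, XP

Level 0: UC
Level 1: DY, HI, IW, JF, PA
Level 2: BZ, ID, IV, JJ, RK, RR, SP, XP
Level 3: DX, NW, OZ, UH
Level 4: GA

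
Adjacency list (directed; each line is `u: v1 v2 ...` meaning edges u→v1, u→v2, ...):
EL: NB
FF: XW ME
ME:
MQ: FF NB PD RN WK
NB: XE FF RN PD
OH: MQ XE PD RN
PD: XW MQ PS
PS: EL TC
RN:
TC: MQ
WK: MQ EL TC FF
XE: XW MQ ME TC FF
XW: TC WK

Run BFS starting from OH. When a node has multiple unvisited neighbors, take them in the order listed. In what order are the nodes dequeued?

OH MQ XE PD RN FF NB WK XW ME TC PS EL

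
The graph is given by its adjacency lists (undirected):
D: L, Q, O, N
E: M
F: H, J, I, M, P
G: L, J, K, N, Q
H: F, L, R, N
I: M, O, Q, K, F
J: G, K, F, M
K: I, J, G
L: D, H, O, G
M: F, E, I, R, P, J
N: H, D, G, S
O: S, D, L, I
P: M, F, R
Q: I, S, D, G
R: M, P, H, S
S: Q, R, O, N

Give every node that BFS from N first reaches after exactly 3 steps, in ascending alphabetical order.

Level 0: N
Level 1: D, G, H, S
Level 2: F, J, K, L, O, Q, R
Level 3: I, M, P
Level 4: E

I, M, P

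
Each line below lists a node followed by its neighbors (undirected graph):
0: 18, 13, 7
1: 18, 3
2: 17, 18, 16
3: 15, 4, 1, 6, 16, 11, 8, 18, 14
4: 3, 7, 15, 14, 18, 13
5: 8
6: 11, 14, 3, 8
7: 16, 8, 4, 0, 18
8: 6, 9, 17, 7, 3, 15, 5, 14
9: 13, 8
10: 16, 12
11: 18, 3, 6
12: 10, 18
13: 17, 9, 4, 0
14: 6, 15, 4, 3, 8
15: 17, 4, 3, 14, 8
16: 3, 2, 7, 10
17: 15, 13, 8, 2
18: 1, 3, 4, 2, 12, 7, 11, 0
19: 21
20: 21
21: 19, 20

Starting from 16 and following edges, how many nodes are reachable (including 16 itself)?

19

BFS from 16 visits: 16, 3, 2, 7, 10, 15, 4, 1, 6, 11, 8, 18, 14, 17, 0, 12, 13, 9, 5
Reachable nodes: 19 of 22 total.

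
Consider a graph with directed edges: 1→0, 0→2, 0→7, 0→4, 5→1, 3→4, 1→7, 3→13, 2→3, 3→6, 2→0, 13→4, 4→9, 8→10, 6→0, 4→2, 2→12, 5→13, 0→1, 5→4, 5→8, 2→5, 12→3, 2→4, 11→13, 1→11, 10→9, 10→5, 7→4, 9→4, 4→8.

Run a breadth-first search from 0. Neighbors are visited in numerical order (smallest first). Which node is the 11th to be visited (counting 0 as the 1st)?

9

Visit 0; enqueue 1, 2, 4, 7 → queue [1, 2, 4, 7]
Visit 1; enqueue 11 → queue [2, 4, 7, 11]
Visit 2; enqueue 3, 5, 12 → queue [4, 7, 11, 3, 5, 12]
Visit 4; enqueue 8, 9 → queue [7, 11, 3, 5, 12, 8, 9]
Visit 7 → queue [11, 3, 5, 12, 8, 9]
Visit 11; enqueue 13 → queue [3, 5, 12, 8, 9, 13]
Visit 3; enqueue 6 → queue [5, 12, 8, 9, 13, 6]
Visit 5 → queue [12, 8, 9, 13, 6]
Visit 12 → queue [8, 9, 13, 6]
Visit 8; enqueue 10 → queue [9, 13, 6, 10]
Visit 9 → queue [13, 6, 10]
Visit 13 → queue [6, 10]
Visit 6 → queue [10]
Visit 10 → queue []

Visit order: 0, 1, 2, 4, 7, 11, 3, 5, 12, 8, 9, 13, 6, 10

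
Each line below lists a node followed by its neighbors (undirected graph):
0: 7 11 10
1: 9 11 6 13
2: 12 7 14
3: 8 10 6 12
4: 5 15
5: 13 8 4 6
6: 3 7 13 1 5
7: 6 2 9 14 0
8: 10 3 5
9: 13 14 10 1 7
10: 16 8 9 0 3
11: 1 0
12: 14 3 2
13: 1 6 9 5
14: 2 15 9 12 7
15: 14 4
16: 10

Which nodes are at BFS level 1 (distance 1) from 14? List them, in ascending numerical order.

2, 7, 9, 12, 15

Level 0: 14
Level 1: 2, 7, 9, 12, 15
Level 2: 0, 1, 3, 4, 6, 10, 13
Level 3: 5, 8, 11, 16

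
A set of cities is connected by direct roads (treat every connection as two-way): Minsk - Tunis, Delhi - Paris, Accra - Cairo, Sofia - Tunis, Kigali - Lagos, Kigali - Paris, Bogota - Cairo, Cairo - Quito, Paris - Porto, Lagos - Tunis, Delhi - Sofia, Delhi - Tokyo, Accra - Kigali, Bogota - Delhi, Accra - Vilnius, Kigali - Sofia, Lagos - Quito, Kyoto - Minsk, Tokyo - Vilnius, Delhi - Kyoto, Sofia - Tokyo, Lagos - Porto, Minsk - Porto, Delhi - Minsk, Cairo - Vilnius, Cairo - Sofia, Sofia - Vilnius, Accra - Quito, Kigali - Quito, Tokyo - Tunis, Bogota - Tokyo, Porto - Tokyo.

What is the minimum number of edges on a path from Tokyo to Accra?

2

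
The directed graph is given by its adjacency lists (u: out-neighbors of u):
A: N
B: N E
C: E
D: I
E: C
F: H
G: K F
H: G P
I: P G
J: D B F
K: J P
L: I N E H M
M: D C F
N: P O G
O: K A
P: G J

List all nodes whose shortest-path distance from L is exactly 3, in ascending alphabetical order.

A, J, K

Level 0: L
Level 1: E, H, I, M, N
Level 2: C, D, F, G, O, P
Level 3: A, J, K
Level 4: B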